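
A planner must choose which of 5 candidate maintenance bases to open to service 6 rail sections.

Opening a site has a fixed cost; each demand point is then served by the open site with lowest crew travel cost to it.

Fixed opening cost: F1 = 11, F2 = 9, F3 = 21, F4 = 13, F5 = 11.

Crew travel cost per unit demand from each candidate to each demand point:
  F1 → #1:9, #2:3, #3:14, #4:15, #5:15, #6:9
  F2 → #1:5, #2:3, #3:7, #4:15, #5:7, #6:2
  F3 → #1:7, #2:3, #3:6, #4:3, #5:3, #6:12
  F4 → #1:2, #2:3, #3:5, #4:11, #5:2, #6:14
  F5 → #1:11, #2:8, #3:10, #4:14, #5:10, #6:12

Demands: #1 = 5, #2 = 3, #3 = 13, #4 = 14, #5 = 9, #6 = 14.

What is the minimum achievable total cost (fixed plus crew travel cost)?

215

Open {F2, F3, F4}: assign each demand point to its cheapest open site.
  #1→F4 5×2=10, #2→F2 3×3=9, #3→F4 13×5=65, #4→F3 14×3=42, #5→F4 9×2=18, #6→F2 14×2=28
  crew travel cost 172, fixed 43 → total 215.
Compare {F1, F2, F3, F4}: crew travel cost 172 + fixed 54 = 226.
Compare {F2, F3, F4, F5}: crew travel cost 172 + fixed 54 = 226.
Compare {F1, F2, F3, F4, F5}: crew travel cost 172 + fixed 65 = 237.
All other subsets cost ≥ 226. Minimum total cost: 215.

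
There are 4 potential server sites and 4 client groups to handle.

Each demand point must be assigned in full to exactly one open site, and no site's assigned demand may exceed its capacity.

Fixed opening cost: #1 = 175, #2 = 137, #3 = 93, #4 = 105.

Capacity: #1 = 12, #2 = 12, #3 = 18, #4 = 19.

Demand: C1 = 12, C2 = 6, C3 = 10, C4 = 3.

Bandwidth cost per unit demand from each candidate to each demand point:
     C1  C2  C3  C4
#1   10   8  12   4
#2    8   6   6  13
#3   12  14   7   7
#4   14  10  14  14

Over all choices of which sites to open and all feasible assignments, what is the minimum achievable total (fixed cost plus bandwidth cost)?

Open {#3, #4}; cheapest assignment that respects the capacities:
  #3 (cap 18, load 13): C3, C4 — cost 10×7 + 3×7 = 91
  #4 (cap 19, load 18): C1, C2 — cost 12×14 + 6×10 = 228
  Shipping 319, fixed 198 → total 517.
  Any other capacity-feasible assignment to {#3, #4} ships for at least 319.
Compare {#2, #4}: its best feasible assignment gives total 580.
Compare {#2, #3, #4}: its best feasible assignment gives total 582.
Every other set of open sites that can feasibly serve all demand totals ≥ 580 even under its best assignment. Minimum: 517.

517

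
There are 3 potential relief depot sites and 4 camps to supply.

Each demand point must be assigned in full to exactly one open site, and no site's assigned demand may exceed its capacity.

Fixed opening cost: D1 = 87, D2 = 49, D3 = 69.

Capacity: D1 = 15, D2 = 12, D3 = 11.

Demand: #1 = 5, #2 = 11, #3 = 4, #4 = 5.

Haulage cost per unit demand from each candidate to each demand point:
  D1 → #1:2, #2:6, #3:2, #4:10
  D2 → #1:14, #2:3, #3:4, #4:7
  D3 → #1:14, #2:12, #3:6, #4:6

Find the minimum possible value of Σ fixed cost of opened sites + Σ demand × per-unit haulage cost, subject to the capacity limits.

237

Open {D1, D2}; cheapest assignment that respects the capacities:
  D1 (cap 15, load 14): #1, #3, #4 — cost 5×2 + 4×2 + 5×10 = 68
  D2 (cap 12, load 11): #2 — cost 11×3 = 33
  Shipping 101, fixed 136 → total 237.
  Any other capacity-feasible assignment to {D1, D2} ships for at least 101.
Compare {D1, D2, D3}: its best feasible assignment gives total 286.
Compare {D1, D3}: its best feasible assignment gives total 330.
Every other set of open sites that can feasibly serve all demand totals ≥ 286 even under its best assignment. Minimum: 237.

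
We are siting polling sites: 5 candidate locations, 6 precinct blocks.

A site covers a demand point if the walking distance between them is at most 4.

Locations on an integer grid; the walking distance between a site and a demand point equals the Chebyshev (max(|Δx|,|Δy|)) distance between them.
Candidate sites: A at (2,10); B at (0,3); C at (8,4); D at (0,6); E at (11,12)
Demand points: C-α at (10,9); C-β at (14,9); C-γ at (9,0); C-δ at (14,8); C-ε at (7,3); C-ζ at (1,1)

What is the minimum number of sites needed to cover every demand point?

3

Coverage sets (demand points within 4 of each site):
  A: {}
  B: {C-ζ}
  C: {C-γ, C-ε}
  D: {}
  E: {C-α, C-β, C-δ}
No 2 sites suffice: every size-2 union leaves at least one demand point uncovered.
But {B, C, E} covers everything, so the minimum is 3.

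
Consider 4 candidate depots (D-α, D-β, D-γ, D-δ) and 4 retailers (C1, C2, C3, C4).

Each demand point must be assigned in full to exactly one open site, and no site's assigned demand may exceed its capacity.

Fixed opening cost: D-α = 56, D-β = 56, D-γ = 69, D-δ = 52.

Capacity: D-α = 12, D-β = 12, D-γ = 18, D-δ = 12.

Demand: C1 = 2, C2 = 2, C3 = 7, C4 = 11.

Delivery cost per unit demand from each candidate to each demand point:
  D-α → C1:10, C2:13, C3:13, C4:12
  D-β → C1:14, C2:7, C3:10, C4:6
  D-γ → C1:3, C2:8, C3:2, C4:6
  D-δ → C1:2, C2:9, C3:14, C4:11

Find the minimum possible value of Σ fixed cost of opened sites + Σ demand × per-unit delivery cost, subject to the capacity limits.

Open {D-γ, D-δ}; cheapest assignment that respects the capacities:
  D-γ (cap 18, load 18): C3, C4 — cost 7×2 + 11×6 = 80
  D-δ (cap 12, load 4): C1, C2 — cost 2×2 + 2×9 = 22
  Shipping 102, fixed 121 → total 223.
  Any other capacity-feasible assignment to {D-γ, D-δ} ships for at least 102.
Compare {D-β, D-γ}: its best feasible assignment gives total 227.
Compare {D-α, D-γ}: its best feasible assignment gives total 251.
Every other set of open sites that can feasibly serve all demand totals ≥ 227 even under its best assignment. Minimum: 223.

223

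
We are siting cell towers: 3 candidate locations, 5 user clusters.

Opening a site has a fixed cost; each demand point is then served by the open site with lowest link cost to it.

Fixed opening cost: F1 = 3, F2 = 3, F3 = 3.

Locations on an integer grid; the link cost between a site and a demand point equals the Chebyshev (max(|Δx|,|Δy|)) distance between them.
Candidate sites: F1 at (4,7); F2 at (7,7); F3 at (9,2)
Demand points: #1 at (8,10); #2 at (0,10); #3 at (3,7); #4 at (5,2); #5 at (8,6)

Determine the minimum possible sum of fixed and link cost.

Open {F1, F2}: assign each demand point to its cheapest open site.
  #1→F2 3, #2→F1 4, #3→F1 1, #4→F1 5, #5→F2 1
  link cost 14, fixed 6 → total 20.
Compare {F1}: link cost 18 + fixed 3 = 21.
Compare {F1, F2, F3}: link cost 13 + fixed 9 = 22.
Compare {F2}: link cost 20 + fixed 3 = 23.
All other subsets cost ≥ 21. Minimum total cost: 20.

20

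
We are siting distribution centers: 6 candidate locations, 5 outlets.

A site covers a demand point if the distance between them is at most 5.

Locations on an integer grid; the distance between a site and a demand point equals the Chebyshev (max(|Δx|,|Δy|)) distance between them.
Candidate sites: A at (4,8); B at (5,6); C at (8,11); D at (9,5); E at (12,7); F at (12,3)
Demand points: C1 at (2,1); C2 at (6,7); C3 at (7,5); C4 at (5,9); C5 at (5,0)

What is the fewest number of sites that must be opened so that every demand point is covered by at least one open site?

Coverage sets (demand points within 5 of each site):
  A: {C2, C3, C4}
  B: {C1, C2, C3, C4}
  C: {C2, C4}
  D: {C2, C3, C4, C5}
  E: {C3}
  F: {C3}
No single site covers all 5 demand points.
But {B, D} covers everything, so the minimum is 2.

2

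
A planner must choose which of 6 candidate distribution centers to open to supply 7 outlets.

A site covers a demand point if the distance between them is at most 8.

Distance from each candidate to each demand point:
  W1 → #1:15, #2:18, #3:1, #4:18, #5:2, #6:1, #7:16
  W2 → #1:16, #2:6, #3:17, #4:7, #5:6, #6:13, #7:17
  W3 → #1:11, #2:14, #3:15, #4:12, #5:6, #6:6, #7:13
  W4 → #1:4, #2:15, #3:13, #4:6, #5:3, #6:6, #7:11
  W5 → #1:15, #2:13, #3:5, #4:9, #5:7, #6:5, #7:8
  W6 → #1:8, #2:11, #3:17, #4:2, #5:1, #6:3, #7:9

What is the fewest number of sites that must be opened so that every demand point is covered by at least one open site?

3

Coverage sets (demand points within 8 of each site):
  W1: {#3, #5, #6}
  W2: {#2, #4, #5}
  W3: {#5, #6}
  W4: {#1, #4, #5, #6}
  W5: {#3, #5, #6, #7}
  W6: {#1, #4, #5, #6}
No 2 sites suffice: every size-2 union leaves at least one demand point uncovered.
But {W2, W4, W5} covers everything, so the minimum is 3.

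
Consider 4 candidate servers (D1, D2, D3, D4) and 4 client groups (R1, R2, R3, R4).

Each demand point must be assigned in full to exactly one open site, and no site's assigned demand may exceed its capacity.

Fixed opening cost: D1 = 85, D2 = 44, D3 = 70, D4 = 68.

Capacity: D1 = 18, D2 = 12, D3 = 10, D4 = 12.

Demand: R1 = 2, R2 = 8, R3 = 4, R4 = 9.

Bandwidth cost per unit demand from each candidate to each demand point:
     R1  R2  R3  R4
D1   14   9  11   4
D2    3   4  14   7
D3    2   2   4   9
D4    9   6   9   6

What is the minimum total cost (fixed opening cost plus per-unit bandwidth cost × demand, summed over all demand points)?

247

Open {D1, D2}; cheapest assignment that respects the capacities:
  D1 (cap 18, load 13): R3, R4 — cost 4×11 + 9×4 = 80
  D2 (cap 12, load 10): R1, R2 — cost 2×3 + 8×4 = 38
  Shipping 118, fixed 129 → total 247.
  Any other capacity-feasible assignment to {D1, D2} ships for at least 118.
Compare {D1, D3}: its best feasible assignment gives total 255.
Compare {D2, D4}: its best feasible assignment gives total 265.
Every other set of open sites that can feasibly serve all demand totals ≥ 255 even under its best assignment. Minimum: 247.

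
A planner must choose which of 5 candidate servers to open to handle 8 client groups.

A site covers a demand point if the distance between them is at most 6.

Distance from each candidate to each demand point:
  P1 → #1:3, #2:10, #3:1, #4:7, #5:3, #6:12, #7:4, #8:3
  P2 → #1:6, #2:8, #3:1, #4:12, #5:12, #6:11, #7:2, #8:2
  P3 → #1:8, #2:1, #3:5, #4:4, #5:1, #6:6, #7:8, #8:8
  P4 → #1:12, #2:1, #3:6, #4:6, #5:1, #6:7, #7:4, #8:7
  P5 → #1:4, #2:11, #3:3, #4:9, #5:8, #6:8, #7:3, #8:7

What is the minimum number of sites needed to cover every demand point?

Coverage sets (demand points within 6 of each site):
  P1: {#1, #3, #5, #7, #8}
  P2: {#1, #3, #7, #8}
  P3: {#2, #3, #4, #5, #6}
  P4: {#2, #3, #4, #5, #7}
  P5: {#1, #3, #7}
No single site covers all 8 demand points.
But {P1, P3} covers everything, so the minimum is 2.

2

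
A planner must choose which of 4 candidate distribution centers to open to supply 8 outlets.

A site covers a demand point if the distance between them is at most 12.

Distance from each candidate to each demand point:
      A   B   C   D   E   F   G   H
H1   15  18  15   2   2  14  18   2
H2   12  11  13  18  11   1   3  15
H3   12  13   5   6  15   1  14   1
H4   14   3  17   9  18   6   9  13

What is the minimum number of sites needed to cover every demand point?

2

Coverage sets (demand points within 12 of each site):
  H1: {D, E, H}
  H2: {A, B, E, F, G}
  H3: {A, C, D, F, H}
  H4: {B, D, F, G}
No single site covers all 8 demand points.
But {H2, H3} covers everything, so the minimum is 2.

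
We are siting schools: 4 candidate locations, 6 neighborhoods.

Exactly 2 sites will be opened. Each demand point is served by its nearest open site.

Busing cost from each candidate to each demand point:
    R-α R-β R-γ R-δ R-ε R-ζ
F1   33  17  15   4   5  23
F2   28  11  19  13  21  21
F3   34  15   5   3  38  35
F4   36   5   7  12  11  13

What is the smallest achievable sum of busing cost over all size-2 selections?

Open {F1, F4}.
  R-α→F1 33, R-β→F4 5, R-γ→F4 7, R-δ→F1 4, R-ε→F1 5, R-ζ→F4 13  ⇒ total 67.
Compare {F3, F4}: total 71.
Compare {F2, F4}: total 76.
No size-2 selection does better; minimum is 67.

67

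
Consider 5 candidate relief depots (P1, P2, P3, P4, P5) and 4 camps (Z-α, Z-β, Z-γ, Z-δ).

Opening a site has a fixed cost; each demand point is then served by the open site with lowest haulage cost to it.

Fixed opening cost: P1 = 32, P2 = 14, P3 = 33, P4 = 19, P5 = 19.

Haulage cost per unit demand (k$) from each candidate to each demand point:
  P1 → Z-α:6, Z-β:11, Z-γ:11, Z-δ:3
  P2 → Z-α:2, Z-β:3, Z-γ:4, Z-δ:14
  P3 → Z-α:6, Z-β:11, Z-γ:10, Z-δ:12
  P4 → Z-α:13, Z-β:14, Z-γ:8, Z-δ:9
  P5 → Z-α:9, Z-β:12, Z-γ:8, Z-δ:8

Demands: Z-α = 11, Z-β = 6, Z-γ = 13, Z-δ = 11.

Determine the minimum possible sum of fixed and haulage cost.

Open {P1, P2}: assign each demand point to its cheapest open site.
  Z-α→P2 11×2=22, Z-β→P2 6×3=18, Z-γ→P2 13×4=52, Z-δ→P1 11×3=33
  haulage cost 125, fixed 46 → total 171.
Compare {P1, P2, P4}: haulage cost 125 + fixed 65 = 190.
Compare {P1, P2, P5}: haulage cost 125 + fixed 65 = 190.
Compare {P1, P2, P3}: haulage cost 125 + fixed 79 = 204.
All other subsets cost ≥ 190. Minimum total cost: 171.

171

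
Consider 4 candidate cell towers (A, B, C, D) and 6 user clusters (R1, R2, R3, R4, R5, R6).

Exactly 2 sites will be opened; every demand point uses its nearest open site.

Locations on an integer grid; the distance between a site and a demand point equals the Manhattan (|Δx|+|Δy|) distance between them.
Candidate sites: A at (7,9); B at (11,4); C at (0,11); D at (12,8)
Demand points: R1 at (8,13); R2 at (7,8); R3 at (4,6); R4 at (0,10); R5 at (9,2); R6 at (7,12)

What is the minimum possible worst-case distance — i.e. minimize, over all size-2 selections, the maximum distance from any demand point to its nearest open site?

Open {A, B}.
  Farthest demand point is R4 at distance 8 (to A); all others are ≤ 8.
With {A, C} the worst case is 9.
With {A, D} the worst case is 9.
No size-2 selection achieves below 8.

8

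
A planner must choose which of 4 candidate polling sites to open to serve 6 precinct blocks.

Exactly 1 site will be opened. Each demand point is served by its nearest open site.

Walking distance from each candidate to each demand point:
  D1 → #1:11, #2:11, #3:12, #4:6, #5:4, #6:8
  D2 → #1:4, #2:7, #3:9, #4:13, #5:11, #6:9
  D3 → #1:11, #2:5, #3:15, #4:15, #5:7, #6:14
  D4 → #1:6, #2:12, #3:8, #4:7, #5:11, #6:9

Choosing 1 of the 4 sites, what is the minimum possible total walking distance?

Open {D1}.
  #1→D1 11, #2→D1 11, #3→D1 12, #4→D1 6, #5→D1 4, #6→D1 8  ⇒ total 52.
Compare {D2}: total 53.
Compare {D4}: total 53.
No size-1 selection does better; minimum is 52.

52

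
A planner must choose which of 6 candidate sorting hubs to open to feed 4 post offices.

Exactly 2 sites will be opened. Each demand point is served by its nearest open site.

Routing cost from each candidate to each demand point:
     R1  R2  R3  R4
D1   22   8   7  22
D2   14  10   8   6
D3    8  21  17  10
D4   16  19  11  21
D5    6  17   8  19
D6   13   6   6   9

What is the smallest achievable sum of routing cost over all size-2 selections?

Open {D5, D6}.
  R1→D5 6, R2→D6 6, R3→D6 6, R4→D6 9  ⇒ total 27.
Compare {D3, D6}: total 29.
Compare {D2, D5}: total 30.
No size-2 selection does better; minimum is 27.

27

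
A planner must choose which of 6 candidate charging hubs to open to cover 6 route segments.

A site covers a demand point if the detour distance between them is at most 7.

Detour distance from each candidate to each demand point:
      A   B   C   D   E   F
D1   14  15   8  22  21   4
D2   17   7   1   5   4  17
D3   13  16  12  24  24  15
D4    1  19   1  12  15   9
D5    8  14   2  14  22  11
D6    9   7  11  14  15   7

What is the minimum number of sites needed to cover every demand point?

Coverage sets (demand points within 7 of each site):
  D1: {F}
  D2: {B, C, D, E}
  D3: {}
  D4: {A, C}
  D5: {C}
  D6: {B, F}
No 2 sites suffice: every size-2 union leaves at least one demand point uncovered.
But {D1, D2, D4} covers everything, so the minimum is 3.

3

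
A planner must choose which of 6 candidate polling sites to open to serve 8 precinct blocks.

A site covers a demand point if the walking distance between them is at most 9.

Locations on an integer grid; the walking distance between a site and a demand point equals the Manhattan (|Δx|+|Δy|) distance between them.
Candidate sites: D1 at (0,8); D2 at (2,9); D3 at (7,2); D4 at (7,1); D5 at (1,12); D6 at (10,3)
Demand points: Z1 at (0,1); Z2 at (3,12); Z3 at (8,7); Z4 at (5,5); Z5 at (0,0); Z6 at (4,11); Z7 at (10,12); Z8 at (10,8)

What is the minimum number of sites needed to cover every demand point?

2

Coverage sets (demand points within 9 of each site):
  D1: {Z1, Z2, Z3, Z4, Z5, Z6}
  D2: {Z2, Z3, Z4, Z6, Z8}
  D3: {Z1, Z3, Z4, Z5, Z8}
  D4: {Z1, Z3, Z4, Z5}
  D5: {Z2, Z6, Z7}
  D6: {Z3, Z4, Z7, Z8}
No single site covers all 8 demand points.
But {D1, D6} covers everything, so the minimum is 2.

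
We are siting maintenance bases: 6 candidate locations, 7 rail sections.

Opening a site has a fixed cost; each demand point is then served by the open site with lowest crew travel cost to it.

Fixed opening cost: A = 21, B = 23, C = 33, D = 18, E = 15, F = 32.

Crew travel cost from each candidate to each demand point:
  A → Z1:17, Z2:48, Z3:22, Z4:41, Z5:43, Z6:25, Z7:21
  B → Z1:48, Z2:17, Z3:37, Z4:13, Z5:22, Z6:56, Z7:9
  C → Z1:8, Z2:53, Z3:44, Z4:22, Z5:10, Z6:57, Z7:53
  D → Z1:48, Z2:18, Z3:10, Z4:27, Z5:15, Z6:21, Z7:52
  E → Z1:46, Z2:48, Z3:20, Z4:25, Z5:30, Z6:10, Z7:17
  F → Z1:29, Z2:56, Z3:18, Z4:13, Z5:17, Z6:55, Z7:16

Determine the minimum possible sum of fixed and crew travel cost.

Open {B, C, E}: assign each demand point to its cheapest open site.
  Z1→C 8, Z2→B 17, Z3→E 20, Z4→B 13, Z5→C 10, Z6→E 10, Z7→B 9
  crew travel cost 87, fixed 71 → total 158.
Compare {C, D, E}: crew travel cost 95 + fixed 66 = 161.
Compare {B, C, D}: crew travel cost 88 + fixed 74 = 162.
Compare {A, B, D}: crew travel cost 102 + fixed 62 = 164.
All other subsets cost ≥ 161. Minimum total cost: 158.

158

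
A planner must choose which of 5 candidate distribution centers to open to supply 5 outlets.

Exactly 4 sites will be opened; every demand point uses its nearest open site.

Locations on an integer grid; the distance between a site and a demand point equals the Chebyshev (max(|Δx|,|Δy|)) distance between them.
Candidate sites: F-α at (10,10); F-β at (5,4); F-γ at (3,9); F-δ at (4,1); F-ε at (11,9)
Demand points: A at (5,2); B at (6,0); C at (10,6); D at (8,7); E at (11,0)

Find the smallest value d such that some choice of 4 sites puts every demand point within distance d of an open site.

6

Open {F-α, F-β, F-γ, F-δ}.
  Farthest demand point is E at distance 6 (to F-β); all others are ≤ 6.
With {F-α, F-β, F-γ, F-ε} the worst case is 6.
With {F-α, F-β, F-δ, F-ε} the worst case is 6.
No size-4 selection achieves below 6.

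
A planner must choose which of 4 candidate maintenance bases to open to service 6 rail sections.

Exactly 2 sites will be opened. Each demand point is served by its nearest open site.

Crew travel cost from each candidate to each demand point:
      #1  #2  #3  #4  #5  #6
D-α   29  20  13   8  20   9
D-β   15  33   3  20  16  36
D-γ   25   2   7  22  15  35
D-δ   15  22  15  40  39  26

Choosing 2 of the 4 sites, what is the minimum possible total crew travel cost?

Open {D-α, D-γ}.
  #1→D-γ 25, #2→D-γ 2, #3→D-γ 7, #4→D-α 8, #5→D-γ 15, #6→D-α 9  ⇒ total 66.
Compare {D-α, D-β}: total 71.
Compare {D-α, D-δ}: total 85.
No size-2 selection does better; minimum is 66.

66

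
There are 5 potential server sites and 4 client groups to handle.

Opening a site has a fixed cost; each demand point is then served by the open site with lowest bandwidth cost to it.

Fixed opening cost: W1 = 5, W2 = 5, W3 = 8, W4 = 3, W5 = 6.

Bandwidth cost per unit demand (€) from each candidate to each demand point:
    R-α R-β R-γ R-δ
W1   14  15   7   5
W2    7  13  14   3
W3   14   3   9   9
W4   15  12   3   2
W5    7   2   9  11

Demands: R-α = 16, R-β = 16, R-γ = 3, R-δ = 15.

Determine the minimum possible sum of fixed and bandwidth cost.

Open {W4, W5}: assign each demand point to its cheapest open site.
  R-α→W5 16×7=112, R-β→W5 16×2=32, R-γ→W4 3×3=9, R-δ→W4 15×2=30
  bandwidth cost 183, fixed 9 → total 192.
Compare {W1, W4, W5}: bandwidth cost 183 + fixed 14 = 197.
Compare {W2, W4, W5}: bandwidth cost 183 + fixed 14 = 197.
Compare {W3, W4, W5}: bandwidth cost 183 + fixed 17 = 200.
All other subsets cost ≥ 197. Minimum total cost: 192.

192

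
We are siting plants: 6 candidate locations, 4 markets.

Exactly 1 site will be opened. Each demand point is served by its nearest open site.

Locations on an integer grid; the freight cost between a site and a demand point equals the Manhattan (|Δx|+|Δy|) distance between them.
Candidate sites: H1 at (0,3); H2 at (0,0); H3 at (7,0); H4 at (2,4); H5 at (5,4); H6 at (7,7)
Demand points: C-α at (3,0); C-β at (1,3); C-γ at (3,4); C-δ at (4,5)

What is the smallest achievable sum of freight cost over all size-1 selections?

Open {H4}.
  C-α→H4 5, C-β→H4 2, C-γ→H4 1, C-δ→H4 3  ⇒ total 11.
Compare {H5}: total 15.
Compare {H1}: total 17.
No size-1 selection does better; minimum is 11.

11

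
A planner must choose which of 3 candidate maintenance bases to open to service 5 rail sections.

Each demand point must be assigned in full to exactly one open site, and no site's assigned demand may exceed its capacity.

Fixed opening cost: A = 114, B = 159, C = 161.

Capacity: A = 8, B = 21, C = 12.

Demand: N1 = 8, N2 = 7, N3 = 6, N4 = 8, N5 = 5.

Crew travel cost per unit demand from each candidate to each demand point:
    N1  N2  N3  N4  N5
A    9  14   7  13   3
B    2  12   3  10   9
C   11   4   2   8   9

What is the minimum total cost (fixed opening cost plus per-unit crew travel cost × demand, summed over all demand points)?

631

Open {A, B, C}; cheapest assignment that respects the capacities:
  A (cap 8, load 5): N5 — cost 5×3 = 15
  B (cap 21, load 21): N1, N2, N3 — cost 8×2 + 7×12 + 6×3 = 118
  C (cap 12, load 8): N4 — cost 8×8 = 64
  Shipping 197, fixed 434 → total 631.
  Any other capacity-feasible assignment to {A, B, C} ships for at least 197.
Total demand is 34 and no other set of sites has combined capacity ≥ 34, so {A, B, C} is the only feasible choice of open sites. Minimum: 631.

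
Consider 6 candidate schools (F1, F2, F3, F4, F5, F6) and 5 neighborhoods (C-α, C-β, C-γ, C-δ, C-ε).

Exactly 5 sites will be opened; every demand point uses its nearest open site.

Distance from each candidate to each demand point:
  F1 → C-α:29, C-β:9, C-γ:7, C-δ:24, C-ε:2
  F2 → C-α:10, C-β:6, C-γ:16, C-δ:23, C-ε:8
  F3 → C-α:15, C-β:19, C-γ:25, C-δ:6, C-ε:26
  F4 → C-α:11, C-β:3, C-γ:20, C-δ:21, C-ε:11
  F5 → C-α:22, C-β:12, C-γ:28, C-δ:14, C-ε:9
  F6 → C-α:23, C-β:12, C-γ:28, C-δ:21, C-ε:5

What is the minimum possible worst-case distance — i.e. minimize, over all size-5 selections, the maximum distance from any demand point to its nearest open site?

10

Open {F1, F2, F3, F4, F5}.
  Farthest demand point is C-α at distance 10 (to F2); all others are ≤ 10.
With {F1, F2, F3, F4, F6} the worst case is 10.
With {F1, F2, F3, F5, F6} the worst case is 10.
No size-5 selection achieves below 10.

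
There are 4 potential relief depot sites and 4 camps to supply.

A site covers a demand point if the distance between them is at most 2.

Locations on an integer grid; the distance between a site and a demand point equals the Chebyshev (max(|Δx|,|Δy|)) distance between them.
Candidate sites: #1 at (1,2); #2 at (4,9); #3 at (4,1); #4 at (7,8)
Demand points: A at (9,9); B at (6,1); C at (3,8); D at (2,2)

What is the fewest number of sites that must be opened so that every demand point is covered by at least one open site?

3

Coverage sets (demand points within 2 of each site):
  #1: {D}
  #2: {C}
  #3: {B, D}
  #4: {A}
No 2 sites suffice: every size-2 union leaves at least one demand point uncovered.
But {#2, #3, #4} covers everything, so the minimum is 3.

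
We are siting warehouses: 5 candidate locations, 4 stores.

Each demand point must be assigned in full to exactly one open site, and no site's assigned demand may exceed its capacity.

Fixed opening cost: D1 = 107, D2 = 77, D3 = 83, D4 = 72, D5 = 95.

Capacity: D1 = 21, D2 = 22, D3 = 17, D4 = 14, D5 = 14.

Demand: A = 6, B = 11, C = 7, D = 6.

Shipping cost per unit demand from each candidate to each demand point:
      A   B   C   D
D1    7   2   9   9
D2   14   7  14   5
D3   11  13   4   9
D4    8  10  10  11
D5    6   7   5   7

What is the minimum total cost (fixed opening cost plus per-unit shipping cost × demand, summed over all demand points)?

336

Open {D1, D3}; cheapest assignment that respects the capacities:
  D1 (cap 21, load 17): A, B — cost 6×7 + 11×2 = 64
  D3 (cap 17, load 13): C, D — cost 7×4 + 6×9 = 82
  Shipping 146, fixed 190 → total 336.
  Any other capacity-feasible assignment to {D1, D3} ships for at least 146.
Compare {D1, D5}: its best feasible assignment gives total 343.
Compare {D2, D5}: its best feasible assignment gives total 350.
Every other set of open sites that can feasibly serve all demand totals ≥ 343 even under its best assignment. Minimum: 336.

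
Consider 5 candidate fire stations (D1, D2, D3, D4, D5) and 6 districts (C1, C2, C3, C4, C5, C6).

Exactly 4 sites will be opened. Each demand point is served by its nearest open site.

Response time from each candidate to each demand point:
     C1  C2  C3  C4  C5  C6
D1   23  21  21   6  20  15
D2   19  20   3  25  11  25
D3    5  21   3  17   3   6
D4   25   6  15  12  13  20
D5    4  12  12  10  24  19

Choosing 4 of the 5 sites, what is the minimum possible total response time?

28

Open {D1, D3, D4, D5}.
  C1→D5 4, C2→D4 6, C3→D3 3, C4→D1 6, C5→D3 3, C6→D3 6  ⇒ total 28.
Compare {D1, D2, D3, D4}: total 29.
Compare {D2, D3, D4, D5}: total 32.
No size-4 selection does better; minimum is 28.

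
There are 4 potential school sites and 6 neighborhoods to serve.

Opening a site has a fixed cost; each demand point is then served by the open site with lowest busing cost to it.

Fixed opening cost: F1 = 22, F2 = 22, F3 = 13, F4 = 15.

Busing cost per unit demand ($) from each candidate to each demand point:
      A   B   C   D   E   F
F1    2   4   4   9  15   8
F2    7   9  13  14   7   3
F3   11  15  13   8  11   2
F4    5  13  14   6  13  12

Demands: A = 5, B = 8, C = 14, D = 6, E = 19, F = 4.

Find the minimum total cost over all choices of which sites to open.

338

Open {F1, F2, F4}: assign each demand point to its cheapest open site.
  A→F1 5×2=10, B→F1 8×4=32, C→F1 14×4=56, D→F4 6×6=36, E→F2 19×7=133, F→F2 4×3=12
  busing cost 279, fixed 59 → total 338.
Compare {F1, F2}: busing cost 297 + fixed 44 = 341.
Compare {F1, F2, F3}: busing cost 287 + fixed 57 = 344.
Compare {F1, F2, F3, F4}: busing cost 275 + fixed 72 = 347.
All other subsets cost ≥ 341. Minimum total cost: 338.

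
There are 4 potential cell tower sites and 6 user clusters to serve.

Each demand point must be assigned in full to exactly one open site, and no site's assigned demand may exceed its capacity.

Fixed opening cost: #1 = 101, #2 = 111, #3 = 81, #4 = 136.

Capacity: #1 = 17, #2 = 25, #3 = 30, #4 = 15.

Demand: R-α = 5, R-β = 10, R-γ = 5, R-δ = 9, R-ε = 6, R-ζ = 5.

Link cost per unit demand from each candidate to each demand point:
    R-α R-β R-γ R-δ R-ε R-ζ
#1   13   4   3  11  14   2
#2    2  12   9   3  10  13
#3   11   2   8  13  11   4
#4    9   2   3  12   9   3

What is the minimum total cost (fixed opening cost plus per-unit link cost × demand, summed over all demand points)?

369

Open {#2, #3}; cheapest assignment that respects the capacities:
  #2 (cap 25, load 20): R-α, R-δ, R-ε — cost 5×2 + 9×3 + 6×10 = 97
  #3 (cap 30, load 20): R-β, R-γ, R-ζ — cost 10×2 + 5×8 + 5×4 = 80
  Shipping 177, fixed 192 → total 369.
  Any other capacity-feasible assignment to {#2, #3} ships for at least 177.
Compare {#1, #2}: its best feasible assignment gives total 404.
Compare {#2, #4}: its best feasible assignment gives total 424.
Every other set of open sites that can feasibly serve all demand totals ≥ 404 even under its best assignment. Minimum: 369.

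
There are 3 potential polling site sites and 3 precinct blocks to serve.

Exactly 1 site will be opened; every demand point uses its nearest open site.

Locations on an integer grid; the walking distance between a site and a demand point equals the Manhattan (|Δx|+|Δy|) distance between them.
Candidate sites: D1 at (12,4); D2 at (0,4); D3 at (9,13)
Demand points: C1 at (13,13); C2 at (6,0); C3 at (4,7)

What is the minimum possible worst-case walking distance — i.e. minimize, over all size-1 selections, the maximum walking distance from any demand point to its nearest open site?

11

Open {D1}.
  Farthest demand point is C3 at walking distance 11 (to D1); all others are ≤ 11.
With {D3} the worst case is 16.
With {D2} the worst case is 22.
No size-1 selection achieves below 11.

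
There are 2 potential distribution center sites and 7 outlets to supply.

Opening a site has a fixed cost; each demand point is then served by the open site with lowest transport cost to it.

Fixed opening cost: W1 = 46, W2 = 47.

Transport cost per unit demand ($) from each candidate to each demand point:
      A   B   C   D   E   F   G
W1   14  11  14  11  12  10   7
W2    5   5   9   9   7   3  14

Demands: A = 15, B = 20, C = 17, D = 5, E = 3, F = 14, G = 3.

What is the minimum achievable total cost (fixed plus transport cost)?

525

Open {W2}: assign each demand point to its cheapest open site.
  A→W2 15×5=75, B→W2 20×5=100, C→W2 17×9=153, D→W2 5×9=45, E→W2 3×7=21, F→W2 14×3=42, G→W2 3×14=42
  transport cost 478, fixed 47 → total 525.
Compare {W1, W2}: transport cost 457 + fixed 93 = 550.
Compare {W1}: transport cost 920 + fixed 46 = 966.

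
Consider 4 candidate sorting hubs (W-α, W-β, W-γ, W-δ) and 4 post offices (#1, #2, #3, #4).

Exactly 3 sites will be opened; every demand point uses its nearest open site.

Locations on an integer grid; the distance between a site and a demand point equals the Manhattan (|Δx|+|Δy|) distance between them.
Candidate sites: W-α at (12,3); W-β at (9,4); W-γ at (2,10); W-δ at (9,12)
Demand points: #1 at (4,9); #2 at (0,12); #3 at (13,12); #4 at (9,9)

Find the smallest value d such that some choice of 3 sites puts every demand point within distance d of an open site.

Open {W-α, W-γ, W-δ}.
  Farthest demand point is #2 at distance 4 (to W-γ); all others are ≤ 4.
With {W-β, W-γ, W-δ} the worst case is 4.
With {W-α, W-β, W-δ} the worst case is 9.
No size-3 selection achieves below 4.

4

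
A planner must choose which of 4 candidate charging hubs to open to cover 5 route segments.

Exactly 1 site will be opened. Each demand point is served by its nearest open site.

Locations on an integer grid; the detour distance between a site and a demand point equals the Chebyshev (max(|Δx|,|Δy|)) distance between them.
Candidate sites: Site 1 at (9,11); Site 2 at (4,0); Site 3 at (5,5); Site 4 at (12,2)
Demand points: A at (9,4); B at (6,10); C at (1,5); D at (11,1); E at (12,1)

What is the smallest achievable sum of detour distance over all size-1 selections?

24

Open {Site 4}.
  A→Site 4 3, B→Site 4 8, C→Site 4 11, D→Site 4 1, E→Site 4 1  ⇒ total 24.
Compare {Site 3}: total 26.
Compare {Site 2}: total 35.
No size-1 selection does better; minimum is 24.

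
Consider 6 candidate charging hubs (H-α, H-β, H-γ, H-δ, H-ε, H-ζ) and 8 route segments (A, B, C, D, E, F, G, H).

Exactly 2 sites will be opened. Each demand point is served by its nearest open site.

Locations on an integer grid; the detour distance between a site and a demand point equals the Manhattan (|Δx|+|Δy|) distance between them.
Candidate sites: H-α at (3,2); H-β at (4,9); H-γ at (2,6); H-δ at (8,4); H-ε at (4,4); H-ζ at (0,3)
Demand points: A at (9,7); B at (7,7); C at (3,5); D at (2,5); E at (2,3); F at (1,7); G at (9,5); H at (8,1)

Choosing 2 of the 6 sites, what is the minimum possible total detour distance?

21

Open {H-γ, H-δ}.
  A→H-δ 4, B→H-δ 4, C→H-γ 2, D→H-γ 1, E→H-γ 3, F→H-γ 2, G→H-δ 2, H→H-δ 3  ⇒ total 21.
Compare {H-δ, H-ε}: total 27.
Compare {H-α, H-δ}: total 29.
No size-2 selection does better; minimum is 21.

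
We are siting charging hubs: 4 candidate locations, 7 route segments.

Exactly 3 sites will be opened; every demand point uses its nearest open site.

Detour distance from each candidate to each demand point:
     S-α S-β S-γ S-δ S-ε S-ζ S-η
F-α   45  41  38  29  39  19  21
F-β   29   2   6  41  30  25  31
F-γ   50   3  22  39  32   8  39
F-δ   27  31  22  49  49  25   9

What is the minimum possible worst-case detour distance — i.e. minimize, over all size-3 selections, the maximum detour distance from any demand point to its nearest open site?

30

Open {F-α, F-β, F-γ}.
  Farthest demand point is S-ε at detour distance 30 (to F-β); all others are ≤ 30.
With {F-α, F-β, F-δ} the worst case is 30.
With {F-α, F-γ, F-δ} the worst case is 32.
No size-3 selection achieves below 30.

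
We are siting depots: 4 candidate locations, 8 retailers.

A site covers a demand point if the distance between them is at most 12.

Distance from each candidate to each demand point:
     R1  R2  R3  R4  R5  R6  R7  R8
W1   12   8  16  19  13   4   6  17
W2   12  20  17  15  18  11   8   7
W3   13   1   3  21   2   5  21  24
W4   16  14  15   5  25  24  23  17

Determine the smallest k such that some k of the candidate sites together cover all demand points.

3

Coverage sets (demand points within 12 of each site):
  W1: {R1, R2, R6, R7}
  W2: {R1, R6, R7, R8}
  W3: {R2, R3, R5, R6}
  W4: {R4}
No 2 sites suffice: every size-2 union leaves at least one demand point uncovered.
But {W2, W3, W4} covers everything, so the minimum is 3.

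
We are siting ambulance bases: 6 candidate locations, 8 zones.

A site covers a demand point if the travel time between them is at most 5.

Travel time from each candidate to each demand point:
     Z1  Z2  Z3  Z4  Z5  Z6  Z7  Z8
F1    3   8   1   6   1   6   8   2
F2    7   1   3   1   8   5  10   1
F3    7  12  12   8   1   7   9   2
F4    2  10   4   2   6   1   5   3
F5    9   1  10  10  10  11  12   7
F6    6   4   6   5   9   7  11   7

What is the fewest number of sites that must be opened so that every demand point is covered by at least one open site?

Coverage sets (demand points within 5 of each site):
  F1: {Z1, Z3, Z5, Z8}
  F2: {Z2, Z3, Z4, Z6, Z8}
  F3: {Z5, Z8}
  F4: {Z1, Z3, Z4, Z6, Z7, Z8}
  F5: {Z2}
  F6: {Z2, Z4}
No 2 sites suffice: every size-2 union leaves at least one demand point uncovered.
But {F1, F2, F4} covers everything, so the minimum is 3.

3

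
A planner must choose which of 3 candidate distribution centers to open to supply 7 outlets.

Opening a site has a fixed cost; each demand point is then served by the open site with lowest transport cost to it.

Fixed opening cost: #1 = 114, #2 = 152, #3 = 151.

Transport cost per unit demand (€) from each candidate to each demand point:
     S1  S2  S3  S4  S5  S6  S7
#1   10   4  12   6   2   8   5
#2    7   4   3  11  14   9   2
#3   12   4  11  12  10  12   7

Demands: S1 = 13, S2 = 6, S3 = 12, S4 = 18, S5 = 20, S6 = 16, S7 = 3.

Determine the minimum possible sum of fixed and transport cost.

699

Open {#1, #2}: assign each demand point to its cheapest open site.
  S1→#2 13×7=91, S2→#1 6×4=24, S3→#2 12×3=36, S4→#1 18×6=108, S5→#1 20×2=40, S6→#1 16×8=128, S7→#2 3×2=6
  transport cost 433, fixed 266 → total 699.
Compare {#1}: transport cost 589 + fixed 114 = 703.
Compare {#1, #3}: transport cost 577 + fixed 265 = 842.
Compare {#1, #2, #3}: transport cost 433 + fixed 417 = 850.
All other subsets cost ≥ 703. Minimum total cost: 699.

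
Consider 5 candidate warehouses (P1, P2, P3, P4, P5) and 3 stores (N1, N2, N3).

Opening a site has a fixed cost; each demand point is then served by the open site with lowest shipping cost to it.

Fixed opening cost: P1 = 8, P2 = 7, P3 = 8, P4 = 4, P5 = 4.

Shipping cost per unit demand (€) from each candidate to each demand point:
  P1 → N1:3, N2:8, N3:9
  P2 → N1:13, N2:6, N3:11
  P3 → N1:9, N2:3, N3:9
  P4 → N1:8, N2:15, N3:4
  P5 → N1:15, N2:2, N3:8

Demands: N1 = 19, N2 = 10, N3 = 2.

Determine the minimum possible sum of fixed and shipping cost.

Open {P1, P4, P5}: assign each demand point to its cheapest open site.
  N1→P1 19×3=57, N2→P5 10×2=20, N3→P4 2×4=8
  shipping cost 85, fixed 16 → total 101.
Compare {P1, P5}: shipping cost 93 + fixed 12 = 105.
Compare {P1, P2, P4, P5}: shipping cost 85 + fixed 23 = 108.
Compare {P1, P3, P4, P5}: shipping cost 85 + fixed 24 = 109.
All other subsets cost ≥ 105. Minimum total cost: 101.

101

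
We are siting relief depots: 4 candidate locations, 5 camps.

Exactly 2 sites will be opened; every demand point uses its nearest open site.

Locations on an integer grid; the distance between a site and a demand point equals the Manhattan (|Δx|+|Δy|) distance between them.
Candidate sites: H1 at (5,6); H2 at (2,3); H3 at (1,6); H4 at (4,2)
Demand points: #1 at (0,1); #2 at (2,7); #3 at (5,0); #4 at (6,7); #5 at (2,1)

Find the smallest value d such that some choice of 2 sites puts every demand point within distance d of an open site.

Open {H1, H4}.
  Farthest demand point is #1 at distance 5 (to H4); all others are ≤ 5.
With {H1, H2} the worst case is 6.
With {H1, H3} the worst case is 6.
No size-2 selection achieves below 5.

5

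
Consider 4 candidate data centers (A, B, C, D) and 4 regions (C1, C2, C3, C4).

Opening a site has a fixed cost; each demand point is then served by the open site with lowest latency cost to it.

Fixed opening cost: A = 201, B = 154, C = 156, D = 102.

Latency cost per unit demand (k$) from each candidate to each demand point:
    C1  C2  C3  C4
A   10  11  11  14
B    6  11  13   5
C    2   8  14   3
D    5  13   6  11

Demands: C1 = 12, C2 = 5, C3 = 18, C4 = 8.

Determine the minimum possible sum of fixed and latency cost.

Open {D}: assign each demand point to its cheapest open site.
  C1→D 12×5=60, C2→D 5×13=65, C3→D 18×6=108, C4→D 8×11=88
  latency cost 321, fixed 102 → total 423.
Compare {C, D}: latency cost 196 + fixed 258 = 454.
Compare {C}: latency cost 340 + fixed 156 = 496.
Compare {B, D}: latency cost 263 + fixed 256 = 519.
All other subsets cost ≥ 454. Minimum total cost: 423.

423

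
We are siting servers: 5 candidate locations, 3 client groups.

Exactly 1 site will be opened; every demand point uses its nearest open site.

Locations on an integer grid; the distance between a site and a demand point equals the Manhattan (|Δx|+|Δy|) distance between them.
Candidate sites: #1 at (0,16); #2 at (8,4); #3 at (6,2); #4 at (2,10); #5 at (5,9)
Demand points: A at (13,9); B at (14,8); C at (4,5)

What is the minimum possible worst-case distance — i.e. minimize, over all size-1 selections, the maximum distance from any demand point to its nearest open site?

10

Open {#2}.
  Farthest demand point is A at distance 10 (to #2); all others are ≤ 10.
With {#5} the worst case is 10.
With {#3} the worst case is 14.
No size-1 selection achieves below 10.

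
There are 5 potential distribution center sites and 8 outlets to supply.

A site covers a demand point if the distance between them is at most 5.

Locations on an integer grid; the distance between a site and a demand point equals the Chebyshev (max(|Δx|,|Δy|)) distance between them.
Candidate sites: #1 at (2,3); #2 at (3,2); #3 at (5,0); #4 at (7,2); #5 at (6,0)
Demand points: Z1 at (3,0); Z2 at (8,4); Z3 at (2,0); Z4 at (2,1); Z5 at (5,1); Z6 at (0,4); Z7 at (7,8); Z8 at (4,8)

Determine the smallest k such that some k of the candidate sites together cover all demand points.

Coverage sets (demand points within 5 of each site):
  #1: {Z1, Z3, Z4, Z5, Z6, Z7, Z8}
  #2: {Z1, Z2, Z3, Z4, Z5, Z6}
  #3: {Z1, Z2, Z3, Z4, Z5, Z6}
  #4: {Z1, Z2, Z3, Z4, Z5}
  #5: {Z1, Z2, Z3, Z4, Z5}
No single site covers all 8 demand points.
But {#1, #2} covers everything, so the minimum is 2.

2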